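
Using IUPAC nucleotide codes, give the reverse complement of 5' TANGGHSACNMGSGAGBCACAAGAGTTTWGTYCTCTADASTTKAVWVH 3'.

5'-DBWBTMAASTHTAGAGRACWAAACTCTTGTGVCTCSCKNGTSDCCNTA-3'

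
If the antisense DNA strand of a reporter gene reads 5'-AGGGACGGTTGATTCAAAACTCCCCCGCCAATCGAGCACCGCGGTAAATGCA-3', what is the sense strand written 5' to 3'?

5′-TGCATTTACCGCGGTGCTCGATTGGCGGGGGAGTTTTGAATCAACCGTCCCT-3′

The coding strand is complementary and antiparallel to the template: take the complement (A↔T, G↔C) and reverse.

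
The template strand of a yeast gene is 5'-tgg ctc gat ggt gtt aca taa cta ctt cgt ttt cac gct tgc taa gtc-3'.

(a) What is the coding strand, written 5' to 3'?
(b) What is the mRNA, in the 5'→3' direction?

(a) 5'-GACTTAGCAAGCGTGAAAACGAAGTAGTTATGTAACACCATCGAGCCA-3'
(b) 5'-GACUUAGCAAGCGUGAAAACGAAGUAGUUAUGUAACACCAUCGAGCCA-3'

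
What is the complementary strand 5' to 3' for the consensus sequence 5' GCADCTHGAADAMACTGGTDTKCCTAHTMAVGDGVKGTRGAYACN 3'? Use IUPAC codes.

Standard pairs A↔T, G↔C; ambiguity codes pair R↔Y, M↔K, D↔H, V↔B, N↔N. Complement (CGTHGADCTTHTKTGACCAHAMGGATDAKTBCHCBMCAYCTRTGN), then reverse for 5'→3'.

5'-NGTRTCYACMBCHCBTKADTAGGMAHACCAGTKTHTTCDAGHTGC-3'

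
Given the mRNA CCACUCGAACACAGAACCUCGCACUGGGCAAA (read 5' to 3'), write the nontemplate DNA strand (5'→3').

The coding DNA strand has the same 5'→3' sequence as the mRNA with U replaced by T.

5'-CCACTCGAACACAGAACCTCGCACTGGGCAAA-3'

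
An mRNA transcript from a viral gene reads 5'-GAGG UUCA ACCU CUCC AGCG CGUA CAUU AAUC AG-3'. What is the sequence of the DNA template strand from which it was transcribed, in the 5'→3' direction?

5'-CTGATTAATGTACGCGCTGGAGAGGTTGAACCTC-3'

Replace U with T to get the coding DNA strand: GAGGTTCAACCTCTCCAGCGCGTACATTAATCAG. The template strand is its reverse complement (complement CTCCAAGTTGGAGAGGTCGCGCATGTAATTAGTC, then reverse).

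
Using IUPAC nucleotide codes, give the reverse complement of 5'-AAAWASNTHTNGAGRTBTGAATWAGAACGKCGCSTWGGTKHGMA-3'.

5'-TKCDMACCWASGCGMCGTTCTWATTCAVAYCTCNADANSTWTTT-3'

Standard pairs A↔T, G↔C; ambiguity codes pair R↔Y, M↔K, W↔W, S↔S, B↔V, H↔D, N↔N. Complement (TTTWTSNADANCTCYAVACTTAWTCTTGCMGCGSAWCCAMDCKT), then reverse for 5'→3'.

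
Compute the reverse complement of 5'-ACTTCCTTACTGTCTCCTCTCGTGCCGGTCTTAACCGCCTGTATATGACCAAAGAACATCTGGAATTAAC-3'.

5'-GTTAATTCCAGATGTTCTTTGGTCATATACAGGCGGTTAAGACCGGCACGAGAGGAGACAGTAAGGAAGT-3'

Complement each base (A↔T, G↔C): TGAAGGAATGACAGAGGAGAGCACGGCCAGAATTGGCGGACATATACTGGTTTCTTGTAGACCTTAATTG. Then reverse.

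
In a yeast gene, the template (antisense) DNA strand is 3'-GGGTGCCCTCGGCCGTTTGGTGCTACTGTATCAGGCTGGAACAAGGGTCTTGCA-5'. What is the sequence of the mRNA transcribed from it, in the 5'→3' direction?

Reading the template 3'→5' as shown, RNA polymerase pairs each base (A→U, T→A, G↔C) to build mRNA 5'→3' directly.

5'-CCCACGGGAGCCGGCAAACCACGAUGACAUAGUCCGACCUUGUUCCCAGAACGU-3'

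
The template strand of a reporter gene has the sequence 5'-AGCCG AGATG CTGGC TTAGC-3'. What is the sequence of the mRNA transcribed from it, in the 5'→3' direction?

5'-GCUAAGCCAGCAUCUCGGCU-3'

The mRNA has the sequence of the coding strand (reverse complement of the template) with T→U. Reverse complement of AGCCGAGATGCTGGCTTAGC is GCTAAGCCAGCATCTCGGCT; then T→U.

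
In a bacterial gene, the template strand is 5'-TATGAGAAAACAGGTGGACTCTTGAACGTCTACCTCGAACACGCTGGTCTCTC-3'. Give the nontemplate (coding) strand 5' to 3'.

5'-GAGAGACCAGCGTGTTCGAGGTAGACGTTCAAGAGTCCACCTGTTTTCTCATA-3'

The coding strand is complementary and antiparallel to the template: take the complement (A↔T, G↔C) and reverse.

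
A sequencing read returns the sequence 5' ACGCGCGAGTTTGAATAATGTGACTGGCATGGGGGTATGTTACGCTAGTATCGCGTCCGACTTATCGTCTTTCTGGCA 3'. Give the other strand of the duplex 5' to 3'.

5'-TGCCAGAAAGACGATAAGTCGGACGCGATACTAGCGTAACATACCCCCATGCCAGTCACATTATTCAAACTCGCGCGT-3'

Pairing A↔T and G↔C gives TGCGCGCTCAAACTTATTACACTGACCGTACCCCCATACAATGCGATCATAGCGCAGGCTGAATAGCAGAAAGACCGT, running 3'→5'. Reverse for the 5'→3' convention.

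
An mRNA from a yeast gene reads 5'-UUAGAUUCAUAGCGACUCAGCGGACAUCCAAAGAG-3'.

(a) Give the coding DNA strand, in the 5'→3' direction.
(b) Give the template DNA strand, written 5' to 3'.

(a) The coding strand matches the mRNA with U→T.
(b) The template strand is the reverse complement of the coding strand.

(a) 5'-TTAGATTCATAGCGACTCAGCGGACATCCAAAGAG-3'
(b) 5'-CTCTTTGGATGTCCGCTGAGTCGCTATGAATCTAA-3'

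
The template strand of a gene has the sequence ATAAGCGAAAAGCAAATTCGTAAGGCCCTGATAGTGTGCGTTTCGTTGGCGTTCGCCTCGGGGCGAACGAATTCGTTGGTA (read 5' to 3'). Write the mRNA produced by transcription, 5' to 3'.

The mRNA has the sequence of the coding strand (reverse complement of the template) with T→U. Reverse complement of ATAAGCGAAAAGCAAATTCGTAAGGCCCTGATAGTGTGCGTTTCGTTGGCGTTCGCCTCGGGGCGAACGAATTCGTTGGTA is TACCAACGAATTCGTTCGCCCCGAGGCGAACGCCAACGAAACGCACACTATCAGGGCCTTACGAATTTGCTTTTCGCTTAT; then T→U.

5'-UACCAACGAAUUCGUUCGCCCCGAGGCGAACGCCAACGAAACGCACACUAUCAGGGCCUUACGAAUUUGCUUUUCGCUUAU-3'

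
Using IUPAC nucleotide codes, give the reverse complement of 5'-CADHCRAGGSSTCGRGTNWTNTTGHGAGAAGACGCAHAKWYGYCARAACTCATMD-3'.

Standard pairs A↔T, G↔C; ambiguity codes pair R↔Y, M↔K, W↔W, S↔S, D↔H, N↔N. Complement (GTHDGYTCCSSAGCYCANWANAACDCTCTTCTGCGTDTMWRCRGTYTTGAGTAKH), then reverse for 5'→3'.

5'-HKATGAGTTYTGRCRWMTDTGCGTCTTCTCDCAANAWNACYCGASSCCTYGDHTG-3'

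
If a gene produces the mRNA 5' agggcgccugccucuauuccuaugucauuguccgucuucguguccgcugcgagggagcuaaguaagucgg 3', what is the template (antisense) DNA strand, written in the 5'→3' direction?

Replace U with T to get the coding DNA strand: AGGGCGCCTGCCTCTATTCCTATGTCATTGTCCGTCTTCGTGTCCGCTGCGAGGGAGCTAAGTAAGTCGG. The template strand is its reverse complement (complement TCCCGCGGACGGAGATAAGGATACAGTAACAGGCAGAAGCACAGGCGACGCTCCCTCGATTCATTCAGCC, then reverse).

5'-CCGACTTACTTAGCTCCCTCGCAGCGGACACGAAGACGGACAATGACATAGGAATAGAGGCAGGCGCCCT-3'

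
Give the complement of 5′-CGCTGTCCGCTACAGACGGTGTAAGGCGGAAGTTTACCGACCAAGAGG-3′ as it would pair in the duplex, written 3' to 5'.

Base-pairing A↔T, G↔C gives the complement. The complementary strand is antiparallel, so paired with a 5'→3' strand it runs 3'→5'.

3′-GCGACAGGCGATGTCTGCCACATTCCGCCTTCAAATGGCTGGTTCTCC-5′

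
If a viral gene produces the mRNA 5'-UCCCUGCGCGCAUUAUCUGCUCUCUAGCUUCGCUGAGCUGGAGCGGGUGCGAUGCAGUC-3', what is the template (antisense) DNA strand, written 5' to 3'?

Replace U with T to get the coding DNA strand: TCCCTGCGCGCATTATCTGCTCTCTAGCTTCGCTGAGCTGGAGCGGGTGCGATGCAGTC. The template strand is its reverse complement (complement AGGGACGCGCGTAATAGACGAGAGATCGAAGCGACTCGACCTCGCCCACGCTACGTCAG, then reverse).

5'-GACTGCATCGCACCCGCTCCAGCTCAGCGAAGCTAGAGAGCAGATAATGCGCGCAGGGA-3'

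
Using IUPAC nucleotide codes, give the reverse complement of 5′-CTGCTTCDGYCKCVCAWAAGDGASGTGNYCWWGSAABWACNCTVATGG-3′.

5'-CCATBAGNGTWVTTSCWWGRNCACSTCHCTTWTGBGMGRCHGAAGCAG-3'

Standard pairs A↔T, G↔C; ambiguity codes pair Y↔R, K↔M, W↔W, S↔S, B↔V, D↔H, N↔N. Complement (GACGAAGHCRGMGBGTWTTCHCTSCACNRGWWCSTTVWTGNGABTACC), then reverse for 5'→3'.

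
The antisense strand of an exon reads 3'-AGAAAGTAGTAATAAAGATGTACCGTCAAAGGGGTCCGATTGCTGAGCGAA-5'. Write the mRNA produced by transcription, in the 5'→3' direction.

Reading the template 3'→5' as shown, RNA polymerase pairs each base (A→U, T→A, G↔C) to build mRNA 5'→3' directly.

5'-UCUUUCAUCAUUAUUUCUACAUGGCAGUUUCCCCAGGCUAACGACUCGCUU-3'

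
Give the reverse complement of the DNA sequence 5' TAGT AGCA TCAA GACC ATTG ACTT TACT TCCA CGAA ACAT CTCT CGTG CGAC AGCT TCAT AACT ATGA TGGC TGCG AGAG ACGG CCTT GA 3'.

Complement each base (A↔T, G↔C): ATCATCGTAGTTCTGGTAACTGAAATGAAGGTGCTTTGTAGAGAGCACGCTGTCGAAGTATTGATACTACCGACGCTCTCTGCCGGAACT. Then reverse.

5'-TCAAGGCCGTCTCTCGCAGCCATCATAGTTATGAAGCTGTCGCACGAGAGATGTTTCGTGGAAGTAAAGTCAATGGTCTTGATGCTACTA-3'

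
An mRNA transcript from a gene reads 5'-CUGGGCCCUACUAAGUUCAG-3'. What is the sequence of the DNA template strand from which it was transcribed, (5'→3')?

5'-CTGAACTTAGTAGGGCCCAG-3'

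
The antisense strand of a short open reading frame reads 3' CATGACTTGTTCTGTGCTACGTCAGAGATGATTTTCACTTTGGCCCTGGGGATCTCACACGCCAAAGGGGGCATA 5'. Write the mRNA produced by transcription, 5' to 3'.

Reading the template 3'→5' as shown, RNA polymerase pairs each base (A→U, T→A, G↔C) to build mRNA 5'→3' directly.

5'-GUACUGAACAAGACACGAUGCAGUCUCUACUAAAAGUGAAACCGGGACCCCUAGAGUGUGCGGUUUCCCCCGUAU-3'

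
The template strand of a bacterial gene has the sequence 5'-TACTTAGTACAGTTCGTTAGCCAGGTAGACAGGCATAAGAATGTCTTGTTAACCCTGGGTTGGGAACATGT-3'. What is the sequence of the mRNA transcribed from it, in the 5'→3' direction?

The mRNA has the sequence of the coding strand (reverse complement of the template) with T→U. Reverse complement of TACTTAGTACAGTTCGTTAGCCAGGTAGACAGGCATAAGAATGTCTTGTTAACCCTGGGTTGGGAACATGT is ACATGTTCCCAACCCAGGGTTAACAAGACATTCTTATGCCTGTCTACCTGGCTAACGAACTGTACTAAGTA; then T→U.

5'-ACAUGUUCCCAACCCAGGGUUAACAAGACAUUCUUAUGCCUGUCUACCUGGCUAACGAACUGUACUAAGUA-3'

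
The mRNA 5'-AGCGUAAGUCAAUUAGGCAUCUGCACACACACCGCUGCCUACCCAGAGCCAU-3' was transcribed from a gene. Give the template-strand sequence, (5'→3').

Replace U with T to get the coding DNA strand: AGCGTAAGTCAATTAGGCATCTGCACACACACCGCTGCCTACCCAGAGCCAT. The template strand is its reverse complement (complement TCGCATTCAGTTAATCCGTAGACGTGTGTGTGGCGACGGATGGGTCTCGGTA, then reverse).

5'-ATGGCTCTGGGTAGGCAGCGGTGTGTGTGCAGATGCCTAATTGACTTACGCT-3'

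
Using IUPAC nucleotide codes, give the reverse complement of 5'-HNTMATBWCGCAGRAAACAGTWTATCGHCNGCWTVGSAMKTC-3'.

5'-GAMKTSCBAWGCNGDCGATAWACTGTTTYCTGCGWVATKAND-3'

Standard pairs A↔T, G↔C; ambiguity codes pair R↔Y, M↔K, W↔W, S↔S, B↔V, H↔D, N↔N. Complement (DNAKTAVWGCGTCYTTTGTCAWATAGCDGNCGWABCSTKMAG), then reverse for 5'→3'.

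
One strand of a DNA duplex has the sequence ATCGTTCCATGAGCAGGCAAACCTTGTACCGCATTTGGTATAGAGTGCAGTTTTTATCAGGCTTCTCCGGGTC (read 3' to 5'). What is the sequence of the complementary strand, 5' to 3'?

5′-TAGCAAGGTACTCGTCCGTTTGGAACATGGCGTAAACCATATCTCACGTCAAAAATAGTCCGAAGAGGCCCAG-3′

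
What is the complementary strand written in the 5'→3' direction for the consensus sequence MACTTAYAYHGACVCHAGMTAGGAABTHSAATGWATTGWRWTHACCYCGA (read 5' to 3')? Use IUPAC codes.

Standard pairs A↔T, G↔C; ambiguity codes pair R↔Y, M↔K, W↔W, S↔S, B↔V, H↔D. Complement (KTGAATRTRDCTGBGDTCKATCCTTVADSTTACWTAACWYWADTGGRGCT), then reverse for 5'→3'.

5′-TCGRGGTDAWYWCAATWCATTSDAVTTCCTAKCTDGBGTCDRTRTAAGTK-3′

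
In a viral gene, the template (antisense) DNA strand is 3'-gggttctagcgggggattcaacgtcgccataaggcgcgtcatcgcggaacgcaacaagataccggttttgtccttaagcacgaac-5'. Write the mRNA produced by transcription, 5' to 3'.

5'-CCCAAGAUCGCCCCCUAAGUUGCAGCGGUAUUCCGCGCAGUAGCGCCUUGCGUUGUUCUAUGGCCAAAACAGGAAUUCGUGCUUG-3'

Reading the template 3'→5' as shown, RNA polymerase pairs each base (A→U, T→A, G↔C) to build mRNA 5'→3' directly.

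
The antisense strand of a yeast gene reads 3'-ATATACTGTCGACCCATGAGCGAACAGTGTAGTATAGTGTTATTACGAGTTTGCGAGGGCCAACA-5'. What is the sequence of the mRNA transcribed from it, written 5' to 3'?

5′-UAUAUGACAGCUGGGUACUCGCUUGUCACAUCAUAUCACAAUAAUGCUCAAACGCUCCCGGUUGU-3′

Reading the template 3'→5' as shown, RNA polymerase pairs each base (A→U, T→A, G↔C) to build mRNA 5'→3' directly.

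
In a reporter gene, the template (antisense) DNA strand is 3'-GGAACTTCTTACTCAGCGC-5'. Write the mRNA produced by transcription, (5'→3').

Reading the template 3'→5' as shown, RNA polymerase pairs each base (A→U, T→A, G↔C) to build mRNA 5'→3' directly.

5'-CCUUGAAGAAUGAGUCGCG-3'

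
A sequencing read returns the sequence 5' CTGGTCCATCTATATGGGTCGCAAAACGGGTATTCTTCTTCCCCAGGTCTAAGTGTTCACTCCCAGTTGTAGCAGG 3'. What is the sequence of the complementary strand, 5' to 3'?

The complement of CTGGTCCATCTATATGGGTCGCAAAACGGGTATTCTTCTTCCCCAGGTCTAAGTGTTCACTCCCAGTTGTAGCAGG is GACCAGGTAGATATACCCAGCGTTTTGCCCATAAGAAGAAGGGGTCCAGATTCACAAGTGAGGGTCAACATCGTCC (A↔T, G↔C). DNA strands are antiparallel, so the complementary strand runs 3'→5'; reversing gives the 5'→3' form.

5'-CCTGCTACAACTGGGAGTGAACACTTAGACCTGGGGAAGAAGAATACCCGTTTTGCGACCCATATAGATGGACCAG-3'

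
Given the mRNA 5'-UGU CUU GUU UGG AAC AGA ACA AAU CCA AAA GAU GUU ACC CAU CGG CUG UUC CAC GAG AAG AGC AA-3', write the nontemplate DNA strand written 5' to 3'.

The coding DNA strand has the same 5'→3' sequence as the mRNA with U replaced by T.

5'-TGTCTTGTTTGGAACAGAACAAATCCAAAAGATGTTACCCATCGGCTGTTCCACGAGAAGAGCAA-3'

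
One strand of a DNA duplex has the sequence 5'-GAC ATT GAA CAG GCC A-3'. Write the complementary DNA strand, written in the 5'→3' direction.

The complement of GACATTGAACAGGCCA is CTGTAACTTGTCCGGT (A↔T, G↔C). DNA strands are antiparallel, so the complementary strand runs 3'→5'; reversing gives the 5'→3' form.

5'-TGGCCTGTTCAATGTC-3'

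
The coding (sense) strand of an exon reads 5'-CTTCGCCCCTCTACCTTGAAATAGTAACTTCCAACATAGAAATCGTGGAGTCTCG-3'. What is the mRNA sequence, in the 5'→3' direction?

5'-CUUCGCCCCUCUACCUUGAAAUAGUAACUUCCAACAUAGAAAUCGUGGAGUCUCG-3'

The mRNA is synthesized from the template strand, so it matches the coding strand with T replaced by U.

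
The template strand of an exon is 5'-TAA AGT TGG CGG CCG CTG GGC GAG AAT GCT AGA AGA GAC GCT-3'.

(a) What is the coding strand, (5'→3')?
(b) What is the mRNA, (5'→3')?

(a) The coding strand is the reverse complement of the template: complement ATTTCAACCGCCGGCGACCCGCTCTTACGATCTTCTCTGCGA, then reverse.
(b) mRNA has the coding-strand sequence with T→U.

(a) 5'-AGCGTCTCTTCTAGCATTCTCGCCCAGCGGCCGCCAACTTTA-3'
(b) 5′-AGCGUCUCUUCUAGCAUUCUCGCCCAGCGGCCGCCAACUUUA-3′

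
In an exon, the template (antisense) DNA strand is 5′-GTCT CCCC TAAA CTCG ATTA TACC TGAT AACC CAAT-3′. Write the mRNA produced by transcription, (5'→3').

The mRNA has the sequence of the coding strand (reverse complement of the template) with T→U. Reverse complement of GTCTCCCCTAAACTCGATTATACCTGATAACCCAAT is ATTGGGTTATCAGGTATAATCGAGTTTAGGGGAGAC; then T→U.

5'-AUUGGGUUAUCAGGUAUAAUCGAGUUUAGGGGAGAC-3'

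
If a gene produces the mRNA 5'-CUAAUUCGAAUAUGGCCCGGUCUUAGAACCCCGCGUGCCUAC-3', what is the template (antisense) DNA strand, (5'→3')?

Replace U with T to get the coding DNA strand: CTAATTCGAATATGGCCCGGTCTTAGAACCCCGCGTGCCTAC. The template strand is its reverse complement (complement GATTAAGCTTATACCGGGCCAGAATCTTGGGGCGCACGGATG, then reverse).

5'-GTAGGCACGCGGGGTTCTAAGACCGGGCCATATTCGAATTAG-3'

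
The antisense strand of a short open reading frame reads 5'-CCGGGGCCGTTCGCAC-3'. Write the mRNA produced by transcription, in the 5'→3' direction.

5′-GUGCGAACGGCCCCGG-3′

RNA polymerase reads the template 3'→5' and synthesizes mRNA 5'→3' by base-pairing (A→U, T→A, G↔C). The complement of the template is GGCCCCGGCAAGCGTG; antiparallel, so 5'→3' the coding strand is GTGCGAACGGCCCCGG. Replace T with U for the mRNA.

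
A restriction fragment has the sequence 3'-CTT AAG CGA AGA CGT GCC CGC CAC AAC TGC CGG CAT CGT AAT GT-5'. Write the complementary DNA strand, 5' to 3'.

The strand is given 3'→5', so its complement runs 5'→3' in the same left-to-right order: pair each base A↔T, G↔C.

5'-GAATTCGCTTCTGCACGGGCGGTGTTGACGGCCGTAGCATTACA-3'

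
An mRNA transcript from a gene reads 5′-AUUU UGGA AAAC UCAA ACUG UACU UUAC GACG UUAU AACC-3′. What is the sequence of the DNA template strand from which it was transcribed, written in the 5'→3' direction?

5'-GGTTATAACGTCGTAAAGTACAGTTTGAGTTTTCCAAAAT-3'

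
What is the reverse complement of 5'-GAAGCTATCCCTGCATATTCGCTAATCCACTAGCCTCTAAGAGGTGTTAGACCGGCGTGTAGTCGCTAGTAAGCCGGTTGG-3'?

5'-CCAACCGGCTTACTAGCGACTACACGCCGGTCTAACACCTCTTAGAGGCTAGTGGATTAGCGAATATGCAGGGATAGCTTC-3'

Complement each base (A↔T, G↔C): CTTCGATAGGGACGTATAAGCGATTAGGTGATCGGAGATTCTCCACAATCTGGCCGCACATCAGCGATCATTCGGCCAACC. Then reverse.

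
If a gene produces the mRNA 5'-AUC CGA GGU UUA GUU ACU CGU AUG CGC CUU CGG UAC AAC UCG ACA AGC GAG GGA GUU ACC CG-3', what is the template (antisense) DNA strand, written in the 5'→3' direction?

Replace U with T to get the coding DNA strand: ATCCGAGGTTTAGTTACTCGTATGCGCCTTCGGTACAACTCGACAAGCGAGGGAGTTACCCG. The template strand is its reverse complement (complement TAGGCTCCAAATCAATGAGCATACGCGGAAGCCATGTTGAGCTGTTCGCTCCCTCAATGGGC, then reverse).

5′-CGGGTAACTCCCTCGCTTGTCGAGTTGTACCGAAGGCGCATACGAGTAACTAAACCTCGGAT-3′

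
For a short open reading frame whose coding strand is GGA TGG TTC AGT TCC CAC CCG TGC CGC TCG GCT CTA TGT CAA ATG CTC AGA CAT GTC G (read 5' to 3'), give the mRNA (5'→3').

5'-GGAUGGUUCAGUUCCCACCCGUGCCGCUCGGCUCUAUGUCAAAUGCUCAGACAUGUCG-3'

mRNA has the coding-strand sequence with U in place of T.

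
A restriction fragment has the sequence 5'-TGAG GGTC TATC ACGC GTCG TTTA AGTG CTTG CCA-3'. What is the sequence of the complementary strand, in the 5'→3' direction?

5'-TGGCAAGCACTTAAACGACGCGTGATAGACCCTCA-3'

The complement of TGAGGGTCTATCACGCGTCGTTTAAGTGCTTGCCA is ACTCCCAGATAGTGCGCAGCAAATTCACGAACGGT (A↔T, G↔C). DNA strands are antiparallel, so the complementary strand runs 3'→5'; reversing gives the 5'→3' form.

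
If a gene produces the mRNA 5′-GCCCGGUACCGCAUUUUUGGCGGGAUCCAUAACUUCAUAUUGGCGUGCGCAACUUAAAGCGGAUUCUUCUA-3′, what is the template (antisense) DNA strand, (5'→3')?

Replace U with T to get the coding DNA strand: GCCCGGTACCGCATTTTTGGCGGGATCCATAACTTCATATTGGCGTGCGCAACTTAAAGCGGATTCTTCTA. The template strand is its reverse complement (complement CGGGCCATGGCGTAAAAACCGCCCTAGGTATTGAAGTATAACCGCACGCGTTGAATTTCGCCTAAGAAGAT, then reverse).

5'-TAGAAGAATCCGCTTTAAGTTGCGCACGCCAATATGAAGTTATGGATCCCGCCAAAAATGCGGTACCGGGC-3'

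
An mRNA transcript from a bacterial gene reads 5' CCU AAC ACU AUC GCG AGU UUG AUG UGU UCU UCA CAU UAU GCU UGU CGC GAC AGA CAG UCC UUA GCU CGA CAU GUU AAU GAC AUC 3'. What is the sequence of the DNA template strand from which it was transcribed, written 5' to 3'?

5'-GATGTCATTAACATGTCGAGCTAAGGACTGTCTGTCGCGACAAGCATAATGTGAAGAACACATCAAACTCGCGATAGTGTTAGG-3'

Replace U with T to get the coding DNA strand: CCTAACACTATCGCGAGTTTGATGTGTTCTTCACATTATGCTTGTCGCGACAGACAGTCCTTAGCTCGACATGTTAATGACATC. The template strand is its reverse complement (complement GGATTGTGATAGCGCTCAAACTACACAAGAAGTGTAATACGAACAGCGCTGTCTGTCAGGAATCGAGCTGTACAATTACTGTAG, then reverse).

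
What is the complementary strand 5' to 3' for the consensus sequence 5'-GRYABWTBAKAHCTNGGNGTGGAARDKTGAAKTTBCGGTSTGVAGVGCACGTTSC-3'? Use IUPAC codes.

Standard pairs A↔T, G↔C; ambiguity codes pair R↔Y, K↔M, W↔W, S↔S, B↔V, D↔H, N↔N. Complement (CYRTVWAVTMTDGANCCNCACCTTYHMACTTMAAVGCCASACBTCBCGTGCAASG), then reverse for 5'→3'.

5'-GSAACGTGCBCTBCASACCGVAAMTTCAMHYTTCCACNCCNAGDTMTVAWVTRYC-3'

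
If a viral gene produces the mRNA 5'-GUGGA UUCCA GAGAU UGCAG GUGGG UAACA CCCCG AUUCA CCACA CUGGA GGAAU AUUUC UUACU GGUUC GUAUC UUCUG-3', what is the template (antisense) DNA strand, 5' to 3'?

5′-CAGAAGATACGAACCAGTAAGAAATATTCCTCCAGTGTGGTGAATCGGGGTGTTACCCACCTGCAATCTCTGGAATCCAC-3′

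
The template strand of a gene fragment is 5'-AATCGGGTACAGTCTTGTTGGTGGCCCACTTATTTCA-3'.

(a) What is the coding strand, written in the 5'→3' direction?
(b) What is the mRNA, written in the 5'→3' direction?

(a) The coding strand is the reverse complement of the template: complement TTAGCCCATGTCAGAACAACCACCGGGTGAATAAAGT, then reverse.
(b) mRNA has the coding-strand sequence with T→U.

(a) 5′-TGAAATAAGTGGGCCACCAACAAGACTGTACCCGATT-3′
(b) 5'-UGAAAUAAGUGGGCCACCAACAAGACUGUACCCGAUU-3'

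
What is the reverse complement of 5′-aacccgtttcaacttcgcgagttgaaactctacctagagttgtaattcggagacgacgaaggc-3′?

5'-GCCTTCGTCGTCTCCGAATTACAACTCTAGGTAGAGTTTCAACTCGCGAAGTTGAAACGGGTT-3'

Reading the sequence 3'→5' and pairing each base (A↔T, G↔C) gives the reverse complement directly.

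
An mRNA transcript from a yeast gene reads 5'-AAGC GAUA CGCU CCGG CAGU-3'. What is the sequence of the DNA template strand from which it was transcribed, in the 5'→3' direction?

5'-ACTGCCGGAGCGTATCGCTT-3'

Replace U with T to get the coding DNA strand: AAGCGATACGCTCCGGCAGT. The template strand is its reverse complement (complement TTCGCTATGCGAGGCCGTCA, then reverse).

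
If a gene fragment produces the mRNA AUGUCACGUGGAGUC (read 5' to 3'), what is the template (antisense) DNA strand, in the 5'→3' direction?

Replace U with T to get the coding DNA strand: ATGTCACGTGGAGTC. The template strand is its reverse complement (complement TACAGTGCACCTCAG, then reverse).

5'-GACTCCACGTGACAT-3'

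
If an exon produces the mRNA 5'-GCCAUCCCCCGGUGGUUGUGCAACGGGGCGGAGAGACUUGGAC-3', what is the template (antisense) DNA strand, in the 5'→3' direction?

5'-GTCCAAGTCTCTCCGCCCCGTTGCACAACCACCGGGGGATGGC-3'

Replace U with T to get the coding DNA strand: GCCATCCCCCGGTGGTTGTGCAACGGGGCGGAGAGACTTGGAC. The template strand is its reverse complement (complement CGGTAGGGGGCCACCAACACGTTGCCCCGCCTCTCTGAACCTG, then reverse).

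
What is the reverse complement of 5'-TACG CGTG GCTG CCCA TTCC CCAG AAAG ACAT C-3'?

5'-GATGTCTTTCTGGGGAATGGGCAGCCACGCGTA-3'

Complement each base (A↔T, G↔C): ATGCGCACCGACGGGTAAGGGGTCTTTCTGTAG. Then reverse.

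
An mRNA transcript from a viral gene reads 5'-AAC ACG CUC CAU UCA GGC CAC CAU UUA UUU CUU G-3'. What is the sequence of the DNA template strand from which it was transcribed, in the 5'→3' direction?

Replace U with T to get the coding DNA strand: AACACGCTCCATTCAGGCCACCATTTATTTCTTG. The template strand is its reverse complement (complement TTGTGCGAGGTAAGTCCGGTGGTAAATAAAGAAC, then reverse).

5'-CAAGAAATAAATGGTGGCCTGAATGGAGCGTGTT-3'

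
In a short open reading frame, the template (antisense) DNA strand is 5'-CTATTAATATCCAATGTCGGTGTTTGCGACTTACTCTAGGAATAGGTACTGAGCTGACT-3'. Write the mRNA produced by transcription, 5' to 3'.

5'-AGUCAGCUCAGUACCUAUUCCUAGAGUAAGUCGCAAACACCGACAUUGGAUAUUAAUAG-3'

RNA polymerase reads the template 3'→5' and synthesizes mRNA 5'→3' by base-pairing (A→U, T→A, G↔C). The complement of the template is GATAATTATAGGTTACAGCCACAAACGCTGAATGAGATCCTTATCCATGACTCGACTGA; antiparallel, so 5'→3' the coding strand is AGTCAGCTCAGTACCTATTCCTAGAGTAAGTCGCAAACACCGACATTGGATATTAATAG. Replace T with U for the mRNA.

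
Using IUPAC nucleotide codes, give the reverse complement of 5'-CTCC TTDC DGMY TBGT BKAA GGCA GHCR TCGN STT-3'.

5′-AASNCGAYGDCTGCCTTMVACVARKCHGHAAGGAG-3′

Standard pairs A↔T, G↔C; ambiguity codes pair R↔Y, M↔K, S↔S, B↔V, D↔H, N↔N. Complement (GAGGAAHGHCKRAVCAVMTTCCGTCDGYAGCNSAA), then reverse for 5'→3'.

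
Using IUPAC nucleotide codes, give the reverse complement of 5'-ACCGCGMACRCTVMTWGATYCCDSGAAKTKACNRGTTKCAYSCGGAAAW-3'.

5'-WTTTCCGSRTGMAACYNGTMAMTTCSHGGRATCWAKBAGYGTKCGCGGT-3'

Standard pairs A↔T, G↔C; ambiguity codes pair R↔Y, M↔K, W↔W, S↔S, D↔H, V↔B, N↔N. Complement (TGGCGCKTGYGABKAWCTARGGHSCTTMAMTGNYCAAMGTRSGCCTTTW), then reverse for 5'→3'.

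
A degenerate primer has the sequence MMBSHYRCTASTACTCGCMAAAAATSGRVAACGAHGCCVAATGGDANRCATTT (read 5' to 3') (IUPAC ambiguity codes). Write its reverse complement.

Standard pairs A↔T, G↔C; ambiguity codes pair R↔Y, M↔K, S↔S, B↔V, D↔H, N↔N. Complement (KKVSDRYGATSATGAGCGKTTTTTASCYBTTGCTDCGGBTTACCHTNYGTAAA), then reverse for 5'→3'.

5'-AAATGYNTHCCATTBGGCDTCGTTBYCSATTTTTKGCGAGTASTAGYRDSVKK-3'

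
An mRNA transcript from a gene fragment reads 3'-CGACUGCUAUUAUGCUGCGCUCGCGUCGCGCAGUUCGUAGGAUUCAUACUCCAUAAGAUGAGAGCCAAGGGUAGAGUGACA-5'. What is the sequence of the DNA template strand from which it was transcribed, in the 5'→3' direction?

Written 5'→3' the mRNA is ACAGUGAGAUGGGAACCGAGAGUAGAAUACCUCAUACUUAGGAUGCUUGACGCGCUGCGCUCGCGUCGUAUUAUCGUCAGC, so the coding DNA strand is ACAGTGAGATGGGAACCGAGAGTAGAATACCTCATACTTAGGATGCTTGACGCGCTGCGCTCGCGTCGTATTATCGTCAGC. The template is its reverse complement.

5'-GCTGACGATAATACGACGCGAGCGCAGCGCGTCAAGCATCCTAAGTATGAGGTATTCTACTCTCGGTTCCCATCTCACTGT-3'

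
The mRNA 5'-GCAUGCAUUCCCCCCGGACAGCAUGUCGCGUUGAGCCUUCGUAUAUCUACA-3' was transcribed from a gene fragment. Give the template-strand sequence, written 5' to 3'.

5'-TGTAGATATACGAAGGCTCAACGCGACATGCTGTCCGGGGGGAATGCATGC-3'

Replace U with T to get the coding DNA strand: GCATGCATTCCCCCCGGACAGCATGTCGCGTTGAGCCTTCGTATATCTACA. The template strand is its reverse complement (complement CGTACGTAAGGGGGGCCTGTCGTACAGCGCAACTCGGAAGCATATAGATGT, then reverse).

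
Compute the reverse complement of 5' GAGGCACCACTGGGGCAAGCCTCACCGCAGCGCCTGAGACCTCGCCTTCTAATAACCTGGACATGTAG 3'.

Reading the sequence 3'→5' and pairing each base (A↔T, G↔C) gives the reverse complement directly.

5'-CTACATGTCCAGGTTATTAGAAGGCGAGGTCTCAGGCGCTGCGGTGAGGCTTGCCCCAGTGGTGCCTC-3'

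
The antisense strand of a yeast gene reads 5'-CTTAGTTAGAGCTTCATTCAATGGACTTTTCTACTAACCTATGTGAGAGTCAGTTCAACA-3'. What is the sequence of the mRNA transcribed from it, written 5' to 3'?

5'-UGUUGAACUGACUCUCACAUAGGUUAGUAGAAAAGUCCAUUGAAUGAAGCUCUAACUAAG-3'

RNA polymerase reads the template 3'→5' and synthesizes mRNA 5'→3' by base-pairing (A→U, T→A, G↔C). The complement of the template is GAATCAATCTCGAAGTAAGTTACCTGAAAAGATGATTGGATACACTCTCAGTCAAGTTGT; antiparallel, so 5'→3' the coding strand is TGTTGAACTGACTCTCACATAGGTTAGTAGAAAAGTCCATTGAATGAAGCTCTAACTAAG. Replace T with U for the mRNA.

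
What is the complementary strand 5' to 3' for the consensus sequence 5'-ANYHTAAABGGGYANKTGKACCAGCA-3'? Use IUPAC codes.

5'-TGCTGGTMCAMNTRCCCVTTTADRNT-3'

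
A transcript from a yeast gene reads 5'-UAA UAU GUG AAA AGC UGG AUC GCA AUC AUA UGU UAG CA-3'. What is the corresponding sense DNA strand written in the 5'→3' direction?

5'-TAATATGTGAAAAGCTGGATCGCAATCATATGTTAGCA-3'

The coding DNA strand has the same 5'→3' sequence as the mRNA with U replaced by T.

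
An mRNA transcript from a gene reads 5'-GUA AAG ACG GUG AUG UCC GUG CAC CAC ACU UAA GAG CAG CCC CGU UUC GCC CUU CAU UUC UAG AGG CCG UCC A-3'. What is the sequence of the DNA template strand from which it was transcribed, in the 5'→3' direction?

5'-TGGACGGCCTCTAGAAATGAAGGGCGAAACGGGGCTGCTCTTAAGTGTGGTGCACGGACATCACCGTCTTTAC-3'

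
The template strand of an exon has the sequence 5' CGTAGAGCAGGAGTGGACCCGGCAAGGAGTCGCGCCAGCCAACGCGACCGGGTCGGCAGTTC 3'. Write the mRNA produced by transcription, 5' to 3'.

5'-GAACUGCCGACCCGGUCGCGUUGGCUGGCGCGACUCCUUGCCGGGUCCACUCCUGCUCUACG-3'

RNA polymerase reads the template 3'→5' and synthesizes mRNA 5'→3' by base-pairing (A→U, T→A, G↔C). The complement of the template is GCATCTCGTCCTCACCTGGGCCGTTCCTCAGCGCGGTCGGTTGCGCTGGCCCAGCCGTCAAG; antiparallel, so 5'→3' the coding strand is GAACTGCCGACCCGGTCGCGTTGGCTGGCGCGACTCCTTGCCGGGTCCACTCCTGCTCTACG. Replace T with U for the mRNA.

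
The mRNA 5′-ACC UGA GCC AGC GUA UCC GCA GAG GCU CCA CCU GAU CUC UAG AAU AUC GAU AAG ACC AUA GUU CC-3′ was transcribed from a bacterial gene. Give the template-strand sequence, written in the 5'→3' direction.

5′-GGAACTATGGTCTTATCGATATTCTAGAGATCAGGTGGAGCCTCTGCGGATACGCTGGCTCAGGT-3′

Replace U with T to get the coding DNA strand: ACCTGAGCCAGCGTATCCGCAGAGGCTCCACCTGATCTCTAGAATATCGATAAGACCATAGTTCC. The template strand is its reverse complement (complement TGGACTCGGTCGCATAGGCGTCTCCGAGGTGGACTAGAGATCTTATAGCTATTCTGGTATCAAGG, then reverse).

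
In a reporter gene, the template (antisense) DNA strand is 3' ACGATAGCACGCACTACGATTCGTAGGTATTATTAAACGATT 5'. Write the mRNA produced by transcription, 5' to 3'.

5'-UGCUAUCGUGCGUGAUGCUAAGCAUCCAUAAUAAUUUGCUAA-3'

Reading the template 3'→5' as shown, RNA polymerase pairs each base (A→U, T→A, G↔C) to build mRNA 5'→3' directly.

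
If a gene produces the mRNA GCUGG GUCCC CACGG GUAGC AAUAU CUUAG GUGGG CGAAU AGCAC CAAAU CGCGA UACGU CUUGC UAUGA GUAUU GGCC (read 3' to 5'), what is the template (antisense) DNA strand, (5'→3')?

5'-CGACCCAGGGGTGCCCATCGTTATAGAATCCACCCGCTTATCGTGGTTTAGCGCTATGCAGAACGATACTCATAACCGG-3'

Written 5'→3' the mRNA is CCGGUUAUGAGUAUCGUUCUGCAUAGCGCUAAACCACGAUAAGCGGGUGGAUUCUAUAACGAUGGGCACCCCUGGGUCG, so the coding DNA strand is CCGGTTATGAGTATCGTTCTGCATAGCGCTAAACCACGATAAGCGGGTGGATTCTATAACGATGGGCACCCCTGGGTCG. The template is its reverse complement.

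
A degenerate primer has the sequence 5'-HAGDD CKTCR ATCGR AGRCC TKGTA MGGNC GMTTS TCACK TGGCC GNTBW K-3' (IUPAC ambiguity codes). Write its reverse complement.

5'-MWVANCGGCCAMGTGASAAKCGNCCKTACMAGGYCTYCGATYGAMGHHCTD-3'

Standard pairs A↔T, G↔C; ambiguity codes pair R↔Y, M↔K, W↔W, S↔S, B↔V, D↔H, N↔N. Complement (DTCHHGMAGYTAGCYTCYGGAMCATKCCNGCKAASAGTGMACCGGCNAVWM), then reverse for 5'→3'.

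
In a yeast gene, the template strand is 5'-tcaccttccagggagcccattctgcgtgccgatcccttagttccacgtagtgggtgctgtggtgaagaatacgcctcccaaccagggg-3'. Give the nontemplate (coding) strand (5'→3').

5'-CCCCTGGTTGGGAGGCGTATTCTTCACCACAGCACCCACTACGTGGAACTAAGGGATCGGCACGCAGAATGGGCTCCCTGGAAGGTGA-3'

The coding strand is complementary and antiparallel to the template: take the complement (A↔T, G↔C) and reverse.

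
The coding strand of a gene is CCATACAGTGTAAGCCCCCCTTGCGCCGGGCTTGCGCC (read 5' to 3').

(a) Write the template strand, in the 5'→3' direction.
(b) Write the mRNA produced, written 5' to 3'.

(a) 5'-GGCGCAAGCCCGGCGCAAGGGGGGCTTACACTGTATGG-3'
(b) 5'-CCAUACAGUGUAAGCCCCCCUUGCGCCGGGCUUGCGCC-3'

(a) The template strand is the reverse complement of the coding strand: complement GGTATGTCACATTCGGGGGGAACGCGGCCCGAACGCGG, then reverse.
(b) mRNA matches the coding strand with T→U.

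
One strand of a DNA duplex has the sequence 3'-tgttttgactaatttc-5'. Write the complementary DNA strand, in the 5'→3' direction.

The strand is given 3'→5', so its complement runs 5'→3' in the same left-to-right order: pair each base A↔T, G↔C.

5'-ACAAAACTGATTAAAG-3'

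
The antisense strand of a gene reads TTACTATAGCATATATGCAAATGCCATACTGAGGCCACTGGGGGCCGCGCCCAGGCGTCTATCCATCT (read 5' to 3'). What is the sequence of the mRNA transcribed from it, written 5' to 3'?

RNA polymerase reads the template 3'→5' and synthesizes mRNA 5'→3' by base-pairing (A→U, T→A, G↔C). The complement of the template is AATGATATCGTATATACGTTTACGGTATGACTCCGGTGACCCCCGGCGCGGGTCCGCAGATAGGTAGA; antiparallel, so 5'→3' the coding strand is AGATGGATAGACGCCTGGGCGCGGCCCCCAGTGGCCTCAGTATGGCATTTGCATATATGCTATAGTAA. Replace T with U for the mRNA.

5′-AGAUGGAUAGACGCCUGGGCGCGGCCCCCAGUGGCCUCAGUAUGGCAUUUGCAUAUAUGCUAUAGUAA-3′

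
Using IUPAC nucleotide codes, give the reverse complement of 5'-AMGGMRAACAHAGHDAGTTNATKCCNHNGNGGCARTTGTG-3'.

5′-CACAAYTGCCNCNDNGGMATNAACTHDCTDTGTTYKCCKT-3′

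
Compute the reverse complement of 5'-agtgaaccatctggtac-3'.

5'-GTACCAGATGGTTCACT-3'

Reading the sequence 3'→5' and pairing each base (A↔T, G↔C) gives the reverse complement directly.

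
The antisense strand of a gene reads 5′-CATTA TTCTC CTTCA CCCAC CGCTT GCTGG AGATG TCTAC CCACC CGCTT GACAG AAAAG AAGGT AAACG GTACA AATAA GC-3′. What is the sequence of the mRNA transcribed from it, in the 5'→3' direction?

The mRNA has the sequence of the coding strand (reverse complement of the template) with T→U. Reverse complement of CATTATTCTCCTTCACCCACCGCTTGCTGGAGATGTCTACCCACCCGCTTGACAGAAAAGAAGGTAAACGGTACAAATAAGC is GCTTATTTGTACCGTTTACCTTCTTTTCTGTCAAGCGGGTGGGTAGACATCTCCAGCAAGCGGTGGGTGAAGGAGAATAATG; then T→U.

5'-GCUUAUUUGUACCGUUUACCUUCUUUUCUGUCAAGCGGGUGGGUAGACAUCUCCAGCAAGCGGUGGGUGAAGGAGAAUAAUG-3'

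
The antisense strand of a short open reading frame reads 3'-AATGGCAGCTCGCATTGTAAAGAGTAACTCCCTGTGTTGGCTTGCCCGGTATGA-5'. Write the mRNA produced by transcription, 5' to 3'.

Reading the template 3'→5' as shown, RNA polymerase pairs each base (A→U, T→A, G↔C) to build mRNA 5'→3' directly.

5'-UUACCGUCGAGCGUAACAUUUCUCAUUGAGGGACACAACCGAACGGGCCAUACU-3'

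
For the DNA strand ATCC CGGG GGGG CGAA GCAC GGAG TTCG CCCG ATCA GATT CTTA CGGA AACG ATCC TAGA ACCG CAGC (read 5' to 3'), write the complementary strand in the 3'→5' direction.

3'-TAGGGCCCCCCCGCTTCGTGCCTCAAGCGGGCTAGTCTAAGAATGCCTTTGCTAGGATCTTGGCGTCG-5'

Base-pairing A↔T, G↔C gives the complement. The complementary strand is antiparallel, so paired with a 5'→3' strand it runs 3'→5'.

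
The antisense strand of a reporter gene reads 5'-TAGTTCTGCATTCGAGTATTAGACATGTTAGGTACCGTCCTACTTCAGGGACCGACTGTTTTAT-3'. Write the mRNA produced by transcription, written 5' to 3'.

5'-AUAAAACAGUCGGUCCCUGAAGUAGGACGGUACCUAACAUGUCUAAUACUCGAAUGCAGAACUA-3'

The mRNA has the sequence of the coding strand (reverse complement of the template) with T→U. Reverse complement of TAGTTCTGCATTCGAGTATTAGACATGTTAGGTACCGTCCTACTTCAGGGACCGACTGTTTTAT is ATAAAACAGTCGGTCCCTGAAGTAGGACGGTACCTAACATGTCTAATACTCGAATGCAGAACTA; then T→U.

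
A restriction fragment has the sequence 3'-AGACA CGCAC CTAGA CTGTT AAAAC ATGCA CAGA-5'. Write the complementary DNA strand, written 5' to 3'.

5'-TCTGTGCGTGGATCTGACAATTTTGTACGTGTCT-3'

The strand is given 3'→5', so its complement runs 5'→3' in the same left-to-right order: pair each base A↔T, G↔C.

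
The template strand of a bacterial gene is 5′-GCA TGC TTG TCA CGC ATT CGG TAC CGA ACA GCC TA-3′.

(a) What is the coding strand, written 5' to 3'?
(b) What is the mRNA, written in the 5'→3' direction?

(a) The coding strand is the reverse complement of the template: complement CGTACGAACAGTGCGTAAGCCATGGCTTGTCGGAT, then reverse.
(b) mRNA has the coding-strand sequence with T→U.

(a) 5'-TAGGCTGTTCGGTACCGAATGCGTGACAAGCATGC-3'
(b) 5′-UAGGCUGUUCGGUACCGAAUGCGUGACAAGCAUGC-3′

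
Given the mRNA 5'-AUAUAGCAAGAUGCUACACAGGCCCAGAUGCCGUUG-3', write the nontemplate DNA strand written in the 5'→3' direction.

5'-ATATAGCAAGATGCTACACAGGCCCAGATGCCGTTG-3'

The coding DNA strand has the same 5'→3' sequence as the mRNA with U replaced by T.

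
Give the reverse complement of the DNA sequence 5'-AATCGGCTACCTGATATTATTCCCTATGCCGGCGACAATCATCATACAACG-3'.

5′-CGTTGTATGATGATTGTCGCCGGCATAGGGAATAATATCAGGTAGCCGATT-3′

Complement each base (A↔T, G↔C): TTAGCCGATGGACTATAATAAGGGATACGGCCGCTGTTAGTAGTATGTTGC. Then reverse.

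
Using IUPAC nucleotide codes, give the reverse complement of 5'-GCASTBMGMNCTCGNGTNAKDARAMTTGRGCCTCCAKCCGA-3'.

Standard pairs A↔T, G↔C; ambiguity codes pair R↔Y, M↔K, S↔S, B↔V, D↔H, N↔N. Complement (CGTSAVKCKNGAGCNCANTMHTYTKAACYCGGAGGTMGGCT), then reverse for 5'→3'.

5′-TCGGMTGGAGGCYCAAKTYTHMTNACNCGAGNKCKVASTGC-3′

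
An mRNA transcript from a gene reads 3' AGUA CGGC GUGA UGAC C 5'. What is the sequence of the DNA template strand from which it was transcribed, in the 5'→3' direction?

Written 5'→3' the mRNA is CCAGUAGUGCGGCAUGA, so the coding DNA strand is CCAGTAGTGCGGCATGA. The template is its reverse complement.

5'-TCATGCCGCACTACTGG-3'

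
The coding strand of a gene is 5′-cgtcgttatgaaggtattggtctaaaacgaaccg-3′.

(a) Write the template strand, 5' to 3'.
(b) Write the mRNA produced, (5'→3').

(a) 5'-CGGTTCGTTTTAGACCAATACCTTCATAACGACG-3'
(b) 5'-CGUCGUUAUGAAGGUAUUGGUCUAAAACGAACCG-3'

(a) The template strand is the reverse complement of the coding strand: complement GCAGCAATACTTCCATAACCAGATTTTGCTTGGC, then reverse.
(b) mRNA matches the coding strand with T→U.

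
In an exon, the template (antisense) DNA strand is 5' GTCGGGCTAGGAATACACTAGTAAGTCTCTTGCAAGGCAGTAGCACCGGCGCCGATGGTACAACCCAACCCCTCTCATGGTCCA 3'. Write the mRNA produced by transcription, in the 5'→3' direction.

RNA polymerase reads the template 3'→5' and synthesizes mRNA 5'→3' by base-pairing (A→U, T→A, G↔C). The complement of the template is CAGCCCGATCCTTATGTGATCATTCAGAGAACGTTCCGTCATCGTGGCCGCGGCTACCATGTTGGGTTGGGGAGAGTACCAGGT; antiparallel, so 5'→3' the coding strand is TGGACCATGAGAGGGGTTGGGTTGTACCATCGGCGCCGGTGCTACTGCCTTGCAAGAGACTTACTAGTGTATTCCTAGCCCGAC. Replace T with U for the mRNA.

5'-UGGACCAUGAGAGGGGUUGGGUUGUACCAUCGGCGCCGGUGCUACUGCCUUGCAAGAGACUUACUAGUGUAUUCCUAGCCCGAC-3'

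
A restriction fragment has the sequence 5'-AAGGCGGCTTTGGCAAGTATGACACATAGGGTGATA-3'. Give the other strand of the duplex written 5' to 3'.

5'-TATCACCCTATGTGTCATACTTGCCAAAGCCGCCTT-3'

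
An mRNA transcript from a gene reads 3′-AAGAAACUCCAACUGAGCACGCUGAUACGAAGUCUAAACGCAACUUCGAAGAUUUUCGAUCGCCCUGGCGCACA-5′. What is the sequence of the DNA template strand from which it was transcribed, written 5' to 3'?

Written 5'→3' the mRNA is ACACGCGGUCCCGCUAGCUUUUAGAAGCUUCAACGCAAAUCUGAAGCAUAGUCGCACGAGUCAACCUCAAAGAA, so the coding DNA strand is ACACGCGGTCCCGCTAGCTTTTAGAAGCTTCAACGCAAATCTGAAGCATAGTCGCACGAGTCAACCTCAAAGAA. The template is its reverse complement.

5'-TTCTTTGAGGTTGACTCGTGCGACTATGCTTCAGATTTGCGTTGAAGCTTCTAAAAGCTAGCGGGACCGCGTGT-3'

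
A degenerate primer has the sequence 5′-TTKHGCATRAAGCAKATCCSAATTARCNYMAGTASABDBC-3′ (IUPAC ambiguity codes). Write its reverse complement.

5'-GVHVTSTACTKRNGYTAATTSGGATMTGCTTYATGCDMAA-3'

Standard pairs A↔T, G↔C; ambiguity codes pair R↔Y, M↔K, S↔S, B↔V, D↔H, N↔N. Complement (AAMDCGTAYTTCGTMTAGGSTTAATYGNRKTCATSTVHVG), then reverse for 5'→3'.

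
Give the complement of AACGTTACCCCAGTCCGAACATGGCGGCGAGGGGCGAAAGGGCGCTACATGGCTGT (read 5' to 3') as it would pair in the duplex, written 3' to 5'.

Base-pairing A↔T, G↔C gives the complement. The complementary strand is antiparallel, so paired with a 5'→3' strand it runs 3'→5'.

3'-TTGCAATGGGGTCAGGCTTGTACCGCCGCTCCCCGCTTTCCCGCGATGTACCGACA-5'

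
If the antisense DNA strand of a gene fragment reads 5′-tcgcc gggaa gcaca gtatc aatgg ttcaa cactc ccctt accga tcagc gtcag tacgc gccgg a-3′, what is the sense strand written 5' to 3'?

5'-TCCGGCGCGTACTGACGCTGATCGGTAAGGGGAGTGTTGAACCATTGATACTGTGCTTCCCGGCGA-3'

The coding strand is complementary and antiparallel to the template: take the complement (A↔T, G↔C) and reverse.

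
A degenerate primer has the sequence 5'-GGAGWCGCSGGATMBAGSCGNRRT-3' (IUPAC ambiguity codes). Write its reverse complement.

Standard pairs A↔T, G↔C; ambiguity codes pair R↔Y, M↔K, W↔W, S↔S, B↔V, N↔N. Complement (CCTCWGCGSCCTAKVTCSGCNYYA), then reverse for 5'→3'.

5'-AYYNCGSCTVKATCCSGCGWCTCC-3'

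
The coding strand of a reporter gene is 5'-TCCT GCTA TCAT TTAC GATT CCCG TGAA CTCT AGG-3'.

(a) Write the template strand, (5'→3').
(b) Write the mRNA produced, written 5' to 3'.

(a) 5'-CCTAGAGTTCACGGGAATCGTAAATGATAGCAGGA-3'
(b) 5'-UCCUGCUAUCAUUUACGAUUCCCGUGAACUCUAGG-3'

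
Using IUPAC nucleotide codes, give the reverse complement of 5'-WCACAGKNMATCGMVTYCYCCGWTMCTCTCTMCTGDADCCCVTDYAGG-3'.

5'-CCTRHABGGGHTHCAGKAGAGAGKAWCGGRGRABKCGATKNMCTGTGW-3'

Standard pairs A↔T, G↔C; ambiguity codes pair Y↔R, M↔K, W↔W, D↔H, V↔B, N↔N. Complement (WGTGTCMNKTAGCKBARGRGGCWAKGAGAGAKGACHTHGGGBAHRTCC), then reverse for 5'→3'.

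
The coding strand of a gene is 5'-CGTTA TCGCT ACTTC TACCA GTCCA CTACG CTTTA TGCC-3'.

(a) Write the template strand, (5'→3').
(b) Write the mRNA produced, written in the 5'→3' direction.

(a) The template strand is the reverse complement of the coding strand: complement GCAATAGCGATGAAGATGGTCAGGTGATGCGAAATACGG, then reverse.
(b) mRNA matches the coding strand with T→U.

(a) 5'-GGCATAAAGCGTAGTGGACTGGTAGAAGTAGCGATAACG-3'
(b) 5'-CGUUAUCGCUACUUCUACCAGUCCACUACGCUUUAUGCC-3'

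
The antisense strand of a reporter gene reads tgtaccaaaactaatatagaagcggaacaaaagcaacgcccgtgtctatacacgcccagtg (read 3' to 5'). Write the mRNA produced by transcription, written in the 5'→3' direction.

5'-ACAUGGUUUUGAUUAUAUCUUCGCCUUGUUUUCGUUGCGGGCACAGAUAUGUGCGGGUCAC-3'

Reading the template 3'→5' as shown, RNA polymerase pairs each base (A→U, T→A, G↔C) to build mRNA 5'→3' directly.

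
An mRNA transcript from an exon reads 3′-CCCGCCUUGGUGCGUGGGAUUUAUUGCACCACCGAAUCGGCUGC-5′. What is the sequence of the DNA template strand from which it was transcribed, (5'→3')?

Written 5'→3' the mRNA is CGUCGGCUAAGCCACCACGUUAUUUAGGGUGCGUGGUUCCGCCC, so the coding DNA strand is CGTCGGCTAAGCCACCACGTTATTTAGGGTGCGTGGTTCCGCCC. The template is its reverse complement.

5'-GGGCGGAACCACGCACCCTAAATAACGTGGTGGCTTAGCCGACG-3'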